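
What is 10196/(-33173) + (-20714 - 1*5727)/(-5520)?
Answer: 820845373/183114960 ≈ 4.4827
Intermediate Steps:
10196/(-33173) + (-20714 - 1*5727)/(-5520) = 10196*(-1/33173) + (-20714 - 5727)*(-1/5520) = -10196/33173 - 26441*(-1/5520) = -10196/33173 + 26441/5520 = 820845373/183114960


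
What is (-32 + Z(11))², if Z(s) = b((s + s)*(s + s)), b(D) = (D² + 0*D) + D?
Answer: 55087845264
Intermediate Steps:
b(D) = D + D² (b(D) = (D² + 0) + D = D² + D = D + D²)
Z(s) = 4*s²*(1 + 4*s²) (Z(s) = ((s + s)*(s + s))*(1 + (s + s)*(s + s)) = ((2*s)*(2*s))*(1 + (2*s)*(2*s)) = (4*s²)*(1 + 4*s²) = 4*s²*(1 + 4*s²))
(-32 + Z(11))² = (-32 + 11²*(4 + 16*11²))² = (-32 + 121*(4 + 16*121))² = (-32 + 121*(4 + 1936))² = (-32 + 121*1940)² = (-32 + 234740)² = 234708² = 55087845264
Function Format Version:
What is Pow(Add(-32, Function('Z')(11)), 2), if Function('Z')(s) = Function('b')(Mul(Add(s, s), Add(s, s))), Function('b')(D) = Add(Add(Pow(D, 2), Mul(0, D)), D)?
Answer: 55087845264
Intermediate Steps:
Function('b')(D) = Add(D, Pow(D, 2)) (Function('b')(D) = Add(Add(Pow(D, 2), 0), D) = Add(Pow(D, 2), D) = Add(D, Pow(D, 2)))
Function('Z')(s) = Mul(4, Pow(s, 2), Add(1, Mul(4, Pow(s, 2)))) (Function('Z')(s) = Mul(Mul(Add(s, s), Add(s, s)), Add(1, Mul(Add(s, s), Add(s, s)))) = Mul(Mul(Mul(2, s), Mul(2, s)), Add(1, Mul(Mul(2, s), Mul(2, s)))) = Mul(Mul(4, Pow(s, 2)), Add(1, Mul(4, Pow(s, 2)))) = Mul(4, Pow(s, 2), Add(1, Mul(4, Pow(s, 2)))))
Pow(Add(-32, Function('Z')(11)), 2) = Pow(Add(-32, Mul(Pow(11, 2), Add(4, Mul(16, Pow(11, 2))))), 2) = Pow(Add(-32, Mul(121, Add(4, Mul(16, 121)))), 2) = Pow(Add(-32, Mul(121, Add(4, 1936))), 2) = Pow(Add(-32, Mul(121, 1940)), 2) = Pow(Add(-32, 234740), 2) = Pow(234708, 2) = 55087845264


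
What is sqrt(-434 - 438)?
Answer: 2*I*sqrt(218) ≈ 29.53*I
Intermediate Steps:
sqrt(-434 - 438) = sqrt(-872) = 2*I*sqrt(218)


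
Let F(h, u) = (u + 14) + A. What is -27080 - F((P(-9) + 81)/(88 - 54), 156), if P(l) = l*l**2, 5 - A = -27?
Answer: -27282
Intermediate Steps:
A = 32 (A = 5 - 1*(-27) = 5 + 27 = 32)
P(l) = l**3
F(h, u) = 46 + u (F(h, u) = (u + 14) + 32 = (14 + u) + 32 = 46 + u)
-27080 - F((P(-9) + 81)/(88 - 54), 156) = -27080 - (46 + 156) = -27080 - 1*202 = -27080 - 202 = -27282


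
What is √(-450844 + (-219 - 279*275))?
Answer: 2*I*√131947 ≈ 726.49*I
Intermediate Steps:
√(-450844 + (-219 - 279*275)) = √(-450844 + (-219 - 76725)) = √(-450844 - 76944) = √(-527788) = 2*I*√131947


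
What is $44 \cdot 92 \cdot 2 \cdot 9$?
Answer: $72864$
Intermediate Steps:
$44 \cdot 92 \cdot 2 \cdot 9 = 4048 \cdot 18 = 72864$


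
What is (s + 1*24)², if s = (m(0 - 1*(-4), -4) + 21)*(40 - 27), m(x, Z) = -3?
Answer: 66564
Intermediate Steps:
s = 234 (s = (-3 + 21)*(40 - 27) = 18*13 = 234)
(s + 1*24)² = (234 + 1*24)² = (234 + 24)² = 258² = 66564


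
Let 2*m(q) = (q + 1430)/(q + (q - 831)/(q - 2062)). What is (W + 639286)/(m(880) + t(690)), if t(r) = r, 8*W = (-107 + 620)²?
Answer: 5593152177727/5752334400 ≈ 972.33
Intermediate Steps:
W = 263169/8 (W = (-107 + 620)²/8 = (⅛)*513² = (⅛)*263169 = 263169/8 ≈ 32896.)
m(q) = (1430 + q)/(2*(q + (-831 + q)/(-2062 + q))) (m(q) = ((q + 1430)/(q + (q - 831)/(q - 2062)))/2 = ((1430 + q)/(q + (-831 + q)/(-2062 + q)))/2 = (1430 + q)/(2*(q + (-831 + q)/(-2062 + q))))
(W + 639286)/(m(880) + t(690)) = (263169/8 + 639286)/((2948660 - 1*880² + 632*880)/(2*(831 - 1*880² + 2061*880)) + 690) = 5377457/(8*((2948660 - 1*774400 + 556160)/(2*(831 - 1*774400 + 1813680)) + 690)) = 5377457/(8*((2948660 - 774400 + 556160)/(2*(831 - 774400 + 1813680)) + 690)) = 5377457/(8*((½)*2730420/1040111 + 690)) = 5377457/(8*((½)*(1/1040111)*2730420 + 690)) = 5377457/(8*(1365210/1040111 + 690)) = 5377457/(8*(719041800/1040111)) = (5377457/8)*(1040111/719041800) = 5593152177727/5752334400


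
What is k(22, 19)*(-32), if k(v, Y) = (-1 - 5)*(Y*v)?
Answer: 80256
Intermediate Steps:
k(v, Y) = -6*Y*v
k(22, 19)*(-32) = -6*19*22*(-32) = -2508*(-32) = 80256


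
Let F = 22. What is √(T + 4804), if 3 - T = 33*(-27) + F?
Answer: 2*√1419 ≈ 75.339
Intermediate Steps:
T = 872 (T = 3 - (33*(-27) + 22) = 3 - (-891 + 22) = 3 - 1*(-869) = 3 + 869 = 872)
√(T + 4804) = √(872 + 4804) = √5676 = 2*√1419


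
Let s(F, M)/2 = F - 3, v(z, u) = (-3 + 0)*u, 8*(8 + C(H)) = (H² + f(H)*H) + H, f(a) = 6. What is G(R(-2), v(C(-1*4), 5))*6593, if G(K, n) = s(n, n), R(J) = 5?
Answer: -237348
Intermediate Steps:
C(H) = -8 + H²/8 + 7*H/8 (C(H) = -8 + ((H² + 6*H) + H)/8 = -8 + (H² + 7*H)/8 = -8 + (H²/8 + 7*H/8) = -8 + H²/8 + 7*H/8)
v(z, u) = -3*u
s(F, M) = -6 + 2*F (s(F, M) = 2*(F - 3) = 2*(-3 + F) = -6 + 2*F)
G(K, n) = -6 + 2*n
G(R(-2), v(C(-1*4), 5))*6593 = (-6 + 2*(-3*5))*6593 = (-6 + 2*(-15))*6593 = (-6 - 30)*6593 = -36*6593 = -237348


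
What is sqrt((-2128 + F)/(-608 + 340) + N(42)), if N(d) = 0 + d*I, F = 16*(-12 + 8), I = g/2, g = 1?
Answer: sqrt(130985)/67 ≈ 5.4018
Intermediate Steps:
I = 1/2 ≈ 0.50000
F = -64 (F = 16*(-4) = -64)
N(d) = d/2 (N(d) = 0 + d*(1/2) = 0 + d/2 = d/2)
sqrt((-2128 + F)/(-608 + 340) + N(42)) = sqrt((-2128 - 64)/(-608 + 340) + (1/2)*42) = sqrt(-2192/(-268) + 21) = sqrt(-2192*(-1/268) + 21) = sqrt(548/67 + 21) = sqrt(1955/67) = sqrt(130985)/67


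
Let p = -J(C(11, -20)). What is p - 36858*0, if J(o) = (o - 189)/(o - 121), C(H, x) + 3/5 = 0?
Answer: -237/152 ≈ -1.5592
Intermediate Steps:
C(H, x) = -⅗ (C(H, x) = -⅗ + 0 = -⅗)
J(o) = (-189 + o)/(-121 + o)
p = -237/152 (p = -(-189 - ⅗)/(-121 - ⅗) = -(-948)/((-608/5)*5) = -(-5)*(-948)/(608*5) = -1*237/152 = -237/152 ≈ -1.5592)
p - 36858*0 = -237/152 - 36858*0 = -237/152 + 0 = -237/152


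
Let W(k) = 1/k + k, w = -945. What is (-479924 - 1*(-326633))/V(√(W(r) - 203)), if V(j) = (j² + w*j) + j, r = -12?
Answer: 1839492*√7743/(2581*(√7743 + 5664*I)) ≈ 0.17198 - 11.07*I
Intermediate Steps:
W(k) = k + 1/k
V(j) = j² - 944*j (V(j) = (j² - 945*j) + j = j² - 944*j)
(-479924 - 1*(-326633))/V(√(W(r) - 203)) = (-479924 - 1*(-326633))/((√((-12 + 1/(-12)) - 203)*(-944 + √((-12 + 1/(-12)) - 203)))) = (-479924 + 326633)/((√((-12 - 1/12) - 203)*(-944 + √((-12 - 1/12) - 203)))) = -153291*1/((-944 + √(-145/12 - 203))*√(-145/12 - 203)) = -153291*(-2*I*√7743/(2581*(-944 + √(-2581/12)))) = -153291*(-2*I*√7743/(2581*(-944 + I*√7743/6))) = -(-306582)*I*√7743/(2581*(-944 + I*√7743/6)) = 306582*I*√7743/(2581*(-944 + I*√7743/6))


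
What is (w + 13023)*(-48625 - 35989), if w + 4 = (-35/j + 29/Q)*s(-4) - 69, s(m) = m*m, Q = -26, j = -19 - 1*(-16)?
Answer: -43291399276/39 ≈ -1.1100e+9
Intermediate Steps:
j = -3 (j = -19 + 16 = -3)
s(m) = m²
w = 3737/39 (w = -4 + ((-35/(-3) + 29/(-26))*(-4)² - 69) = -4 + ((-35*(-⅓) + 29*(-1/26))*16 - 69) = -4 + ((35/3 - 29/26)*16 - 69) = -4 + ((823/78)*16 - 69) = -4 + (6584/39 - 69) = -4 + 3893/39 = 3737/39 ≈ 95.821)
(w + 13023)*(-48625 - 35989) = (3737/39 + 13023)*(-48625 - 35989) = (511634/39)*(-84614) = -43291399276/39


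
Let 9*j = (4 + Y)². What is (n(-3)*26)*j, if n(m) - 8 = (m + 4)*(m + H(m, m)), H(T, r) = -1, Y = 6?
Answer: 10400/9 ≈ 1155.6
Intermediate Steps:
n(m) = 8 + (-1 + m)*(4 + m) (n(m) = 8 + (m + 4)*(m - 1) = 8 + (4 + m)*(-1 + m) = 8 + (-1 + m)*(4 + m))
j = 100/9 (j = (4 + 6)²/9 = (⅑)*10² = (⅑)*100 = 100/9 ≈ 11.111)
(n(-3)*26)*j = ((4 + (-3)² + 3*(-3))*26)*(100/9) = ((4 + 9 - 9)*26)*(100/9) = (4*26)*(100/9) = 104*(100/9) = 10400/9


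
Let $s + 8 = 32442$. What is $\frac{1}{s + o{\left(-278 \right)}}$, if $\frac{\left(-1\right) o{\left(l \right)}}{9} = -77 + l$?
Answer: $\frac{1}{35629} \approx 2.8067 \cdot 10^{-5}$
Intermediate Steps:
$s = 32434$ ($s = -8 + 32442 = 32434$)
$o{\left(l \right)} = 693 - 9 l$ ($o{\left(l \right)} = - 9 \left(-77 + l\right) = 693 - 9 l$)
$\frac{1}{s + o{\left(-278 \right)}} = \frac{1}{32434 + \left(693 - -2502\right)} = \frac{1}{32434 + \left(693 + 2502\right)} = \frac{1}{32434 + 3195} = \frac{1}{35629}$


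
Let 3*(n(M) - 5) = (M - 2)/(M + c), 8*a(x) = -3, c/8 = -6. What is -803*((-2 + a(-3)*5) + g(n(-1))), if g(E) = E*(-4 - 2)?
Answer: 10701581/392 ≈ 27300.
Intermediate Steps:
c = -48 (c = 8*(-6) = -48)
a(x) = -3/8 (a(x) = (1/8)*(-3) = -3/8)
n(M) = 5 + (-2 + M)/(3*(-48 + M)) (n(M) = 5 + ((M - 2)/(M - 48))/3 = 5 + ((-2 + M)/(-48 + M))/3 = 5 + (-2 + M)/(3*(-48 + M)))
g(E) = -6*E (g(E) = E*(-6) = -6*E)
-803*((-2 + a(-3)*5) + g(n(-1))) = -803*((-2 - 3/8*5) - 4*(-361 + 8*(-1))/(-48 - 1)) = -803*((-2 - 15/8) - 4*(-361 - 8)/(-49)) = -803*(-31/8 - 4*(-1)*(-369)/49) = -803*(-31/8 - 6*246/49) = -803*(-31/8 - 1476/49) = -803*(-13327/392) = 10701581/392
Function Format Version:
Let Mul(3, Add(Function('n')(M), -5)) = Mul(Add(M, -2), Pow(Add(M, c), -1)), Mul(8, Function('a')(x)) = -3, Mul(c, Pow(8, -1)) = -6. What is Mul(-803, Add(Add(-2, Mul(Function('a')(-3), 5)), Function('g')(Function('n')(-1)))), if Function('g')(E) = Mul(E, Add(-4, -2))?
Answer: Rational(10701581, 392) ≈ 27300.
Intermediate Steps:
c = -48 (c = Mul(8, -6) = -48)
Function('a')(x) = Rational(-3, 8) (Function('a')(x) = Mul(Rational(1, 8), -3) = Rational(-3, 8))
Function('n')(M) = Add(5, Mul(Rational(1, 3), Pow(Add(-48, M), -1), Add(-2, M))) (Function('n')(M) = Add(5, Mul(Rational(1, 3), Mul(Add(M, -2), Pow(Add(M, -48), -1)))) = Add(5, Mul(Rational(1, 3), Mul(Add(-2, M), Pow(Add(-48, M), -1)))) = Add(5, Mul(Rational(1, 3), Mul(Pow(Add(-48, M), -1), Add(-2, M)))) = Add(5, Mul(Rational(1, 3), Pow(Add(-48, M), -1), Add(-2, M))))
Function('g')(E) = Mul(-6, E) (Function('g')(E) = Mul(E, -6) = Mul(-6, E))
Mul(-803, Add(Add(-2, Mul(Function('a')(-3), 5)), Function('g')(Function('n')(-1)))) = Mul(-803, Add(Add(-2, Mul(Rational(-3, 8), 5)), Mul(-6, Mul(Rational(2, 3), Pow(Add(-48, -1), -1), Add(-361, Mul(8, -1)))))) = Mul(-803, Add(Add(-2, Rational(-15, 8)), Mul(-6, Mul(Rational(2, 3), Pow(-49, -1), Add(-361, -8))))) = Mul(-803, Add(Rational(-31, 8), Mul(-6, Mul(Rational(2, 3), Rational(-1, 49), -369)))) = Mul(-803, Add(Rational(-31, 8), Mul(-6, Rational(246, 49)))) = Mul(-803, Add(Rational(-31, 8), Rational(-1476, 49))) = Mul(-803, Rational(-13327, 392)) = Rational(10701581, 392)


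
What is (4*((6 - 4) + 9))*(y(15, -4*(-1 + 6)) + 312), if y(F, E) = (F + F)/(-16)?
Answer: 27291/2 ≈ 13646.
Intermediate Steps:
y(F, E) = -F/8 (y(F, E) = (2*F)*(-1/16) = -F/8)
(4*((6 - 4) + 9))*(y(15, -4*(-1 + 6)) + 312) = (4*((6 - 4) + 9))*(-1/8*15 + 312) = (4*(2 + 9))*(-15/8 + 312) = (4*11)*(2481/8) = 44*(2481/8) = 27291/2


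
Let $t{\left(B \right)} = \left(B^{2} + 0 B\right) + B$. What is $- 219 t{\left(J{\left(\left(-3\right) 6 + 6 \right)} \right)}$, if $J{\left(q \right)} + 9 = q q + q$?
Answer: $-3340188$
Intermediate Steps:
$J{\left(q \right)} = -9 + q + q^{2}$ ($J{\left(q \right)} = -9 + \left(q q + q\right) = -9 + \left(q^{2} + q\right) = -9 + \left(q + q^{2}\right) = -9 + q + q^{2}$)
$t{\left(B \right)} = B + B^{2}$ ($t{\left(B \right)} = \left(B^{2} + 0\right) + B = B^{2} + B = B + B^{2}$)
$- 219 t{\left(J{\left(\left(-3\right) 6 + 6 \right)} \right)} = - 219 \left(-9 + \left(\left(-3\right) 6 + 6\right) + \left(\left(-3\right) 6 + 6\right)^{2}\right) \left(1 + \left(-9 + \left(\left(-3\right) 6 + 6\right) + \left(\left(-3\right) 6 + 6\right)^{2}\right)\right) = - 219 \left(-9 + \left(-18 + 6\right) + \left(-18 + 6\right)^{2}\right) \left(1 + \left(-9 + \left(-18 + 6\right) + \left(-18 + 6\right)^{2}\right)\right) = - 219 \left(-9 - 12 + \left(-12\right)^{2}\right) \left(1 - \left(21 - 144\right)\right) = - 219 \left(-9 - 12 + 144\right) \left(1 - -123\right) = - 219 \cdot 123 \left(1 + 123\right) = - 219 \cdot 123 \cdot 124 = \left(-219\right) 15252 = -3340188$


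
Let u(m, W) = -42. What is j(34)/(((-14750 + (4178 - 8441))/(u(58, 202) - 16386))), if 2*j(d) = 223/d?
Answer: 915861/323221 ≈ 2.8335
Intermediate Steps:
j(d) = 223/(2*d) (j(d) = (223/d)/2 = 223/(2*d))
j(34)/(((-14750 + (4178 - 8441))/(u(58, 202) - 16386))) = ((223/2)/34)/(((-14750 + (4178 - 8441))/(-42 - 16386))) = ((223/2)*(1/34))/(((-14750 - 4263)/(-16428))) = 223/(68*((-19013*(-1/16428)))) = 223/(68*(19013/16428)) = (223/68)*(16428/19013) = 915861/323221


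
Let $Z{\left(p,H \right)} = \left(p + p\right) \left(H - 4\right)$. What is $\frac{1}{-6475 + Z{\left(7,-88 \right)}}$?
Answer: $- \frac{1}{7763} \approx -0.00012882$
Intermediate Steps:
$Z{\left(p,H \right)} = 2 p \left(-4 + H\right)$
$\frac{1}{-6475 + Z{\left(7,-88 \right)}} = \frac{1}{-6475 + 2 \cdot 7 \left(-4 - 88\right)} = \frac{1}{-6475 + 2 \cdot 7 \left(-92\right)} = \frac{1}{-6475 - 1288} = \frac{1}{-7763} = - \frac{1}{7763}$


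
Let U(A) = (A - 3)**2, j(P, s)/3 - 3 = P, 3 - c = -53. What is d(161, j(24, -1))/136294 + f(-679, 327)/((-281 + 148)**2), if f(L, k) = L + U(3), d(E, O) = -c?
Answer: -6681015/172207469 ≈ -0.038796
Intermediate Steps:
c = 56 (c = 3 - 1*(-53) = 3 + 53 = 56)
j(P, s) = 9 + 3*P
d(E, O) = -56 (d(E, O) = -1*56 = -56)
U(A) = (-3 + A)**2
f(L, k) = L (f(L, k) = L + (-3 + 3)**2 = L + 0**2 = L + 0 = L)
d(161, j(24, -1))/136294 + f(-679, 327)/((-281 + 148)**2) = -56/136294 - 679/(-281 + 148)**2 = -56*1/136294 - 679/((-133)**2) = -28/68147 - 679/17689 = -28/68147 - 679*1/17689 = -28/68147 - 97/2527 = -6681015/172207469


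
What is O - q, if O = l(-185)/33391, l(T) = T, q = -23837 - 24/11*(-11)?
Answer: 795139698/33391 ≈ 23813.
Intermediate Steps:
q = -23813 (q = -23837 - 24/11*(-11) = -23837 + 24 = -23813)
O = -185/33391 ≈ -0.0055404
O - q = -185/33391 - 1*(-23813) = -185/33391 + 23813 = 795139698/33391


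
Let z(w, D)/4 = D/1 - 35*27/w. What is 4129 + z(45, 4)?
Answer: 4061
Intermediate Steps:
z(w, D) = -3780/w + 4*D (z(w, D) = 4*(D/1 - 35*27/w) = 4*(D*1 - 35*27/w) = 4*(D - 35*27/w) = 4*(D - 945/w) = -3780/w + 4*D)
4129 + z(45, 4) = 4129 + (-3780/45 + 4*4) = 4129 + (-3780*1/45 + 16) = 4129 + (-84 + 16) = 4129 - 68 = 4061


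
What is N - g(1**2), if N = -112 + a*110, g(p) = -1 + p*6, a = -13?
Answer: -1547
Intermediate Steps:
g(p) = -1 + 6*p
N = -1542 (N = -112 - 13*110 = -112 - 1430 = -1542)
N - g(1**2) = -1542 - (-1 + 6*1**2) = -1542 - (-1 + 6*1) = -1542 - (-1 + 6) = -1542 - 1*5 = -1542 - 5 = -1547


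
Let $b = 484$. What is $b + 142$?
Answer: $626$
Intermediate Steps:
$b + 142 = 484 + 142 = 626$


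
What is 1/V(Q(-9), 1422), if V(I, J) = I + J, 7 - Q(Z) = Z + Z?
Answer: 1/1447 ≈ 0.00069109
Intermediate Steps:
Q(Z) = 7 - 2*Z (Q(Z) = 7 - (Z + Z) = 7 - 2*Z)
1/V(Q(-9), 1422) = 1/((7 - 2*(-9)) + 1422) = 1/((7 + 18) + 1422) = 1/(25 + 1422) = 1/1447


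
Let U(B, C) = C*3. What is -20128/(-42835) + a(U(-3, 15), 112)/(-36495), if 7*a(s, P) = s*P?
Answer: 15638448/34739185 ≈ 0.45017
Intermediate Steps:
U(B, C) = 3*C
a(s, P) = P*s/7 (a(s, P) = (s*P)/7 = (P*s)/7 = P*s/7)
-20128/(-42835) + a(U(-3, 15), 112)/(-36495) = -20128/(-42835) + ((⅐)*112*(3*15))/(-36495) = -20128*(-1/42835) + ((⅐)*112*45)*(-1/36495) = 20128/42835 + 720*(-1/36495) = 20128/42835 - 16/811 = 15638448/34739185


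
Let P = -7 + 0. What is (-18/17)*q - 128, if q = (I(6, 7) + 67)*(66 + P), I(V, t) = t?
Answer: -80764/17 ≈ -4750.8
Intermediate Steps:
P = -7
q = 4366 (q = (7 + 67)*(66 - 7) = 74*59 = 4366)
(-18/17)*q - 128 = -18/17*4366 - 128 = -78588/17 - 128 = -80764/17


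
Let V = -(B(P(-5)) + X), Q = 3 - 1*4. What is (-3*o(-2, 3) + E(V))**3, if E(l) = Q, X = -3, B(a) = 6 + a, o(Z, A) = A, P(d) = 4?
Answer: -1000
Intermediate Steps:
Q = -1 (Q = 3 - 4 = -1)
V = -7 (V = -((6 + 4) - 3) = -(10 - 3) = -1*7 = -7)
E(l) = -1
(-3*o(-2, 3) + E(V))**3 = (-3*3 - 1)**3 = (-9 - 1)**3 = (-10)**3 = -1000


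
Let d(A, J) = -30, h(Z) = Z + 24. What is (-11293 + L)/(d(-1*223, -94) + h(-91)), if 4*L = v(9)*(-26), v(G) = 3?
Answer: 22625/194 ≈ 116.62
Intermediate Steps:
h(Z) = 24 + Z
L = -39/2 (L = (3*(-26))/4 = (1/4)*(-78) = -39/2 ≈ -19.500)
(-11293 + L)/(d(-1*223, -94) + h(-91)) = (-11293 - 39/2)/(-30 + (24 - 91)) = -22625/(2*(-30 - 67)) = -22625/2/(-97) = -22625/2*(-1/97) = 22625/194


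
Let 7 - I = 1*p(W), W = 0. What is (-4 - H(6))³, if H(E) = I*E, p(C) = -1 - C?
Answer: -140608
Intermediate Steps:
I = 8 (I = 7 - (-1 - 1*0) = 7 - (-1 + 0) = 7 - (-1) = 7 - 1*(-1) = 7 + 1 = 8)
H(E) = 8*E
(-4 - H(6))³ = (-4 - 8*6)³ = (-4 - 1*48)³ = (-4 - 48)³ = (-52)³ = -140608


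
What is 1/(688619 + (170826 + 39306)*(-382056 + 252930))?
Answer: -1/27132816013 ≈ -3.6856e-11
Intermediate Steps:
1/(688619 + (170826 + 39306)*(-382056 + 252930)) = 1/(688619 + 210132*(-129126)) = 1/(688619 - 27133504632) = 1/(-27132816013) = -1/27132816013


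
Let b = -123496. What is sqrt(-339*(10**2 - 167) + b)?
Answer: I*sqrt(100783) ≈ 317.46*I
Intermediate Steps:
sqrt(-339*(10**2 - 167) + b) = sqrt(-339*(10**2 - 167) - 123496) = sqrt(-339*(100 - 167) - 123496) = sqrt(-339*(-67) - 123496) = sqrt(22713 - 123496) = sqrt(-100783) = I*sqrt(100783)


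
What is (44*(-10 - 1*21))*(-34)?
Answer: 46376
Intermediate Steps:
(44*(-10 - 1*21))*(-34) = (44*(-10 - 21))*(-34) = (44*(-31))*(-34) = -1364*(-34) = 46376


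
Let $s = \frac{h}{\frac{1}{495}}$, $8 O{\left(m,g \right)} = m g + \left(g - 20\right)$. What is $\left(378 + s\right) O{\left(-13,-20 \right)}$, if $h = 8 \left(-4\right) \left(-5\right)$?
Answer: $2188395$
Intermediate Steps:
$h = 160$ ($h = \left(-32\right) \left(-5\right) = 160$)
$O{\left(m,g \right)} = - \frac{5}{2} + \frac{g}{8} + \frac{g m}{8}$ ($O{\left(m,g \right)} = \frac{m g + \left(g - 20\right)}{8} = \frac{g m + \left(-20 + g\right)}{8} = \frac{-20 + g + g m}{8} = - \frac{5}{2} + \frac{g}{8} + \frac{g m}{8}$)
$s = 79200$ ($s = \frac{160}{\frac{1}{495}} = 160 \frac{1}{\frac{1}{495}} = 160 \cdot 495 = 79200$)
$\left(378 + s\right) O{\left(-13,-20 \right)} = \left(378 + 79200\right) \left(- \frac{5}{2} + \frac{1}{8} \left(-20\right) + \frac{1}{8} \left(-20\right) \left(-13\right)\right) = 79578 \left(- \frac{5}{2} - \frac{5}{2} + \frac{65}{2}\right) = 79578 \cdot \frac{55}{2} = 2188395$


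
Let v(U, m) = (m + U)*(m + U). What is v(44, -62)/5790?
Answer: 54/965 ≈ 0.055959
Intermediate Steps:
v(U, m) = (U + m)**2 (v(U, m) = (U + m)*(U + m) = (U + m)**2)
v(44, -62)/5790 = (44 - 62)**2/5790 = (-18)**2*(1/5790) = 324*(1/5790) = 54/965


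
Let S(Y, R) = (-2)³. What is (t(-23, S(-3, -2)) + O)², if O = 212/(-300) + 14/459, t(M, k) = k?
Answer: 9911994481/131675625 ≈ 75.276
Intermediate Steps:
S(Y, R) = -8
O = -7759/11475 (O = 212*(-1/300) + 14*(1/459) = -53/75 + 14/459 = -7759/11475 ≈ -0.67617)
(t(-23, S(-3, -2)) + O)² = (-8 - 7759/11475)² = (-99559/11475)² = 9911994481/131675625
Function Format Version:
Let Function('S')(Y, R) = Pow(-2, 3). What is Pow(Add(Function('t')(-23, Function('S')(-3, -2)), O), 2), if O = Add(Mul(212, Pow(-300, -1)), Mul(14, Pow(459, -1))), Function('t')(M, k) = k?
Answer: Rational(9911994481, 131675625) ≈ 75.276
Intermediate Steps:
Function('S')(Y, R) = -8
O = Rational(-7759, 11475) (O = Add(Mul(212, Rational(-1, 300)), Mul(14, Rational(1, 459))) = Add(Rational(-53, 75), Rational(14, 459)) = Rational(-7759, 11475) ≈ -0.67617)
Pow(Add(Function('t')(-23, Function('S')(-3, -2)), O), 2) = Pow(Add(-8, Rational(-7759, 11475)), 2) = Pow(Rational(-99559, 11475), 2) = Rational(9911994481, 131675625)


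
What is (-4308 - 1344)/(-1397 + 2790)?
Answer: -5652/1393 ≈ -4.0574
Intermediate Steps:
(-4308 - 1344)/(-1397 + 2790) = -5652/1393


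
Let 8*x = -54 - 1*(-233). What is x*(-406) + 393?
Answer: -34765/4 ≈ -8691.3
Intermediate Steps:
x = 179/8 (x = (-54 - 1*(-233))/8 = (-54 + 233)/8 = (1/8)*179 = 179/8 ≈ 22.375)
x*(-406) + 393 = (179/8)*(-406) + 393 = -36337/4 + 393 = -34765/4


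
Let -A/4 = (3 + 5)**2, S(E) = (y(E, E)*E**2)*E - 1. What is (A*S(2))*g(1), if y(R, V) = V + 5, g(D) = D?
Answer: -14080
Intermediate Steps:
y(R, V) = 5 + V
S(E) = -1 + E**3*(5 + E) (S(E) = ((5 + E)*E**2)*E - 1 = (E**2*(5 + E))*E - 1 = E**3*(5 + E) - 1 = -1 + E**3*(5 + E))
A = -256 (A = -4*(3 + 5)**2 = -4*8**2 = -4*64 = -256)
(A*S(2))*g(1) = -256*(-1 + 2**3*(5 + 2))*1 = -256*(-1 + 8*7)*1 = -256*(-1 + 56)*1 = -256*55*1 = -14080*1 = -14080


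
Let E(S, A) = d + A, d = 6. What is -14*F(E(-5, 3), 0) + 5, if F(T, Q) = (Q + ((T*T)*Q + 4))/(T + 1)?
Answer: -⅗ ≈ -0.60000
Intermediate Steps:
E(S, A) = 6 + A
F(T, Q) = (4 + Q + Q*T²)/(1 + T) (F(T, Q) = (Q + (T²*Q + 4))/(1 + T) = (Q + (Q*T² + 4))/(1 + T) = (Q + (4 + Q*T²))/(1 + T) = (4 + Q + Q*T²)/(1 + T))
-14*F(E(-5, 3), 0) + 5 = -14*(4 + 0 + 0*(6 + 3)²)/(1 + (6 + 3)) + 5 = -14*(4 + 0 + 0*9²)/(1 + 9) + 5 = -14*(4 + 0 + 0*81)/10 + 5 = -7*(4 + 0 + 0)/5 + 5 = -7*4/5 + 5 = -14*⅖ + 5 = -28/5 + 5 = -⅗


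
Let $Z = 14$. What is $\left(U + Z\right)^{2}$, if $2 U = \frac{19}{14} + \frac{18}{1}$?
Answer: $\frac{439569}{784} \approx 560.67$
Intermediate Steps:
$U = \frac{271}{28}$ ($U = \frac{\frac{19}{14} + \frac{18}{1}}{2} = \frac{19 \cdot \frac{1}{14} + 18 \cdot 1}{2} = \frac{\frac{19}{14} + 18}{2} = \frac{1}{2} \cdot \frac{271}{14} = \frac{271}{28} \approx 9.6786$)
$\left(U + Z\right)^{2} = \left(\frac{271}{28} + 14\right)^{2} = \left(\frac{663}{28}\right)^{2} = \frac{439569}{784}$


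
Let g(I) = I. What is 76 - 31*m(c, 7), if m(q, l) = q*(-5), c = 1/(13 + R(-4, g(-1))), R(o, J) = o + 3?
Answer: 1067/12 ≈ 88.917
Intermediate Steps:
R(o, J) = 3 + o
c = 1/12 (c = 1/(13 + (3 - 4)) = 1/(13 - 1) = 1/12 ≈ 0.083333)
m(q, l) = -5*q
76 - 31*m(c, 7) = 76 - (-155)/12 = 76 - 31*(-5/12) = 76 + 155/12 = 1067/12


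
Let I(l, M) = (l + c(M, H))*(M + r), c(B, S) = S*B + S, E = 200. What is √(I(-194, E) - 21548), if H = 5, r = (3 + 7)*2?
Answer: 2*√39218 ≈ 396.07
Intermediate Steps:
r = 20 (r = 10*2 = 20)
c(B, S) = S + B*S (c(B, S) = B*S + S = S + B*S)
I(l, M) = (20 + M)*(5 + l + 5*M) (I(l, M) = (l + 5*(1 + M))*(M + 20) = (l + (5 + 5*M))*(20 + M) = (5 + l + 5*M)*(20 + M) = (20 + M)*(5 + l + 5*M))
√(I(-194, E) - 21548) = √((100 + 5*200² + 20*(-194) + 105*200 + 200*(-194)) - 21548) = √((100 + 5*40000 - 3880 + 21000 - 38800) - 21548) = √((100 + 200000 - 3880 + 21000 - 38800) - 21548) = √(178420 - 21548) = √156872 = 2*√39218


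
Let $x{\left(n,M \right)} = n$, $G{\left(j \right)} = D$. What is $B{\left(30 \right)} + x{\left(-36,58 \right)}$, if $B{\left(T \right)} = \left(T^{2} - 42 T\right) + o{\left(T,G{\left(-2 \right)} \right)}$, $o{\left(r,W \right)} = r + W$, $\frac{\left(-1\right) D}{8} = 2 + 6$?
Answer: $-430$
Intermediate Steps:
$D = -64$ ($D = - 8 \left(2 + 6\right) = \left(-8\right) 8 = -64$)
$G{\left(j \right)} = -64$
$o{\left(r,W \right)} = W + r$
$B{\left(T \right)} = -64 + T^{2} - 41 T$ ($B{\left(T \right)} = \left(T^{2} - 42 T\right) + \left(-64 + T\right) = -64 + T^{2} - 41 T$)
$B{\left(30 \right)} + x{\left(-36,58 \right)} = \left(-64 + 30^{2} - 1230\right) - 36 = \left(-64 + 900 - 1230\right) - 36 = -394 - 36 = -430$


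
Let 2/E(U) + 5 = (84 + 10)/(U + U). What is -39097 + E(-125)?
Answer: -13136717/336 ≈ -39097.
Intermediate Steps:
E(U) = 2/(-5 + 47/U) (E(U) = 2/(-5 + (84 + 10)/(U + U)) = 2/(-5 + 94/((2*U))) = 2/(-5 + 94*(1/(2*U))) = 2/(-5 + 47/U))
-39097 + E(-125) = -39097 - 2*(-125)/(-47 + 5*(-125)) = -39097 - 2*(-125)/(-47 - 625) = -39097 - 2*(-125)/(-672) = -39097 - 2*(-125)*(-1/672) = -39097 - 125/336 = -13136717/336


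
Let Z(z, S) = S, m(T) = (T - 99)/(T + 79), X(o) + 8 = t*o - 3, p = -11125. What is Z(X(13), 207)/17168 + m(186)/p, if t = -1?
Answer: 608768259/50613410000 ≈ 0.012028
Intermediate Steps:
X(o) = -11 - o (X(o) = -8 + (-o - 3) = -8 + (-3 - o) = -11 - o)
m(T) = (-99 + T)/(79 + T)
Z(X(13), 207)/17168 + m(186)/p = 207/17168 + ((-99 + 186)/(79 + 186))/(-11125) = 207*(1/17168) + (87/265)*(-1/11125) = 207/17168 + ((1/265)*87)*(-1/11125) = 207/17168 + (87/265)*(-1/11125) = 207/17168 - 87/2948125 = 608768259/50613410000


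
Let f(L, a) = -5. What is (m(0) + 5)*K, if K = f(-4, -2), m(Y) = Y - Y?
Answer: -25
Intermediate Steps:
m(Y) = 0
K = -5
(m(0) + 5)*K = (0 + 5)*(-5) = 5*(-5) = -25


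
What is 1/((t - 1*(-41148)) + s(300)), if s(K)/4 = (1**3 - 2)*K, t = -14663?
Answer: 1/25285 ≈ 3.9549e-5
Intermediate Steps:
s(K) = -4*K (s(K) = 4*((1**3 - 2)*K) = 4*((1 - 2)*K) = 4*(-K) = -4*K)
1/((t - 1*(-41148)) + s(300)) = 1/((-14663 - 1*(-41148)) - 4*300) = 1/((-14663 + 41148) - 1200) = 1/(26485 - 1200) = 1/25285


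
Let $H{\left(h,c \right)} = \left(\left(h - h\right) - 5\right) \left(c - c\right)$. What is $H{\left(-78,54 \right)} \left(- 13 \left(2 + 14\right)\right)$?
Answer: $0$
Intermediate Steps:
$H{\left(h,c \right)} = 0$ ($H{\left(h,c \right)} = \left(0 - 5\right) 0 = \left(-5\right) 0 = 0$)
$H{\left(-78,54 \right)} \left(- 13 \left(2 + 14\right)\right) = 0 \left(- 13 \left(2 + 14\right)\right) = 0 \left(\left(-13\right) 16\right) = 0 \left(-208\right) = 0$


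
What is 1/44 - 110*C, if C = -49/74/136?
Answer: 30903/55352 ≈ 0.55830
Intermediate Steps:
C = -49/10064 (C = -49*1/74*(1/136) = -49/74*1/136 = -49/10064 ≈ -0.0048688)
1/44 - 110*C = 1/44 - 110*(-49/10064) = 1/44 + 2695/5032 = 30903/55352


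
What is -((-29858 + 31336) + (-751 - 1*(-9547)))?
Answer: -10274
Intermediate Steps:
-((-29858 + 31336) + (-751 - 1*(-9547))) = -(1478 + (-751 + 9547)) = -(1478 + 8796) = -1*10274 = -10274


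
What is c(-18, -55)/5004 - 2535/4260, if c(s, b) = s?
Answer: -23633/39476 ≈ -0.59867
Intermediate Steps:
c(-18, -55)/5004 - 2535/4260 = -18/5004 - 2535/4260 = -18*1/5004 - 2535*1/4260 = -1/278 - 169/284 = -23633/39476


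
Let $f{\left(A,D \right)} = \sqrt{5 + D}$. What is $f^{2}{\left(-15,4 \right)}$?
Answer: $9$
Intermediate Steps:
$f^{2}{\left(-15,4 \right)} = \left(\sqrt{5 + 4}\right)^{2} = \left(\sqrt{9}\right)^{2} = 3^{2} = 9$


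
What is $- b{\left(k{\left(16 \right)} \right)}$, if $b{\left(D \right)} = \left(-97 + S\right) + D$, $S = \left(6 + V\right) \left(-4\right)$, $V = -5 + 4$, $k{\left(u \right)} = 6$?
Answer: $111$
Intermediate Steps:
$V = -1$
$S = -20$ ($S = \left(6 - 1\right) \left(-4\right) = 5 \left(-4\right) = -20$)
$b{\left(D \right)} = -117 + D$ ($b{\left(D \right)} = \left(-97 - 20\right) + D = -117 + D$)
$- b{\left(k{\left(16 \right)} \right)} = - (-117 + 6) = \left(-1\right) \left(-111\right) = 111$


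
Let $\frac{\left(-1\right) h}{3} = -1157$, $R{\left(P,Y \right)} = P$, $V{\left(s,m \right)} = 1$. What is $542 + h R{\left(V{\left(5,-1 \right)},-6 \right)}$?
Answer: $4013$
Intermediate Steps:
$h = 3471$ ($h = \left(-3\right) \left(-1157\right) = 3471$)
$542 + h R{\left(V{\left(5,-1 \right)},-6 \right)} = 542 + 3471 \cdot 1 = 542 + 3471 = 4013$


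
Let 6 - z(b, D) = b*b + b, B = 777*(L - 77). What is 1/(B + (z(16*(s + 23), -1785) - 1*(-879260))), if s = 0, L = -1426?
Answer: -1/424357 ≈ -2.3565e-6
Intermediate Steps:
B = -1167831 (B = 777*(-1426 - 77) = 777*(-1503) = -1167831)
z(b, D) = 6 - b - b**2 (z(b, D) = 6 - (b*b + b) = 6 - (b**2 + b) = 6 - (b + b**2) = 6 + (-b - b**2) = 6 - b - b**2)
1/(B + (z(16*(s + 23), -1785) - 1*(-879260))) = 1/(-1167831 + ((6 - 16*(0 + 23) - (16*(0 + 23))**2) - 1*(-879260))) = 1/(-1167831 + ((6 - 16*23 - (16*23)**2) + 879260)) = 1/(-1167831 + ((6 - 1*368 - 1*368**2) + 879260)) = 1/(-1167831 + ((6 - 368 - 1*135424) + 879260)) = 1/(-1167831 + ((6 - 368 - 135424) + 879260)) = 1/(-1167831 + (-135786 + 879260)) = 1/(-1167831 + 743474) = 1/(-424357) = -1/424357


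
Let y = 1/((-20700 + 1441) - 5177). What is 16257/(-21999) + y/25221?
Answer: -3339731636497/4519330510548 ≈ -0.73899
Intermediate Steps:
y = -1/24436 (y = 1/(-19259 - 5177) = 1/(-24436) = -1/24436 ≈ -4.0923e-5)
16257/(-21999) + y/25221 = 16257/(-21999) - 1/24436/25221 = 16257*(-1/21999) - 1/24436*1/25221 = -5419/7333 - 1/616300356 = -3339731636497/4519330510548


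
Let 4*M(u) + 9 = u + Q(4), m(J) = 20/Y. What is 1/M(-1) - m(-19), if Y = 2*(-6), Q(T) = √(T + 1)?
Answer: 71/57 - 4*√5/95 ≈ 1.1515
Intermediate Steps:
Q(T) = √(1 + T)
Y = -12
m(J) = -5/3 (m(J) = 20/(-12) = 20*(-1/12) = -5/3)
M(u) = -9/4 + u/4 + √5/4 (M(u) = -9/4 + (u + √(1 + 4))/4 = -9/4 + (u + √5)/4 = -9/4 + (u/4 + √5/4) = -9/4 + u/4 + √5/4)
1/M(-1) - m(-19) = 1/(-9/4 + (¼)*(-1) + √5/4) - 1*(-5/3) = 1/(-9/4 - ¼ + √5/4) + 5/3 = 1/(-5/2 + √5/4) + 5/3 = 5/3 + 1/(-5/2 + √5/4)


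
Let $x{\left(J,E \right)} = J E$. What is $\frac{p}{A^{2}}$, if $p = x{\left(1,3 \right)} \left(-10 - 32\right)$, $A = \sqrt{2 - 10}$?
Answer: $\frac{63}{4} \approx 15.75$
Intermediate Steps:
$x{\left(J,E \right)} = E J$
$A = 2 i \sqrt{2}$ ($A = \sqrt{-8} = 2 i \sqrt{2} \approx 2.8284 i$)
$p = -126$ ($p = 3 \cdot 1 \left(-10 - 32\right) = 3 \left(-10 - 32\right) = 3 \left(-42\right) = -126$)
$\frac{p}{A^{2}} = - \frac{126}{\left(2 i \sqrt{2}\right)^{2}} = - \frac{126}{-8} = \left(-126\right) \left(- \frac{1}{8}\right) = \frac{63}{4}$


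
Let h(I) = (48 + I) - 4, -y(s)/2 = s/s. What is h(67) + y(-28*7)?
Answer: 109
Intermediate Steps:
y(s) = -2 (y(s) = -2*s/s = -2*1 = -2)
h(I) = 44 + I
h(67) + y(-28*7) = (44 + 67) - 2 = 111 - 2 = 109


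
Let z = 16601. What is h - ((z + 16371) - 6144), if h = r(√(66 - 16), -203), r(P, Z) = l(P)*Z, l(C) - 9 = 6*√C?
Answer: -28655 - 1218*2^(¼)*√5 ≈ -31894.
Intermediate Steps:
l(C) = 9 + 6*√C
r(P, Z) = Z*(9 + 6*√P) (r(P, Z) = (9 + 6*√P)*Z = Z*(9 + 6*√P))
h = -1827 - 1218*2^(¼)*√5 (h = 3*(-203)*(3 + 2*√(√(66 - 16))) = 3*(-203)*(3 + 2*√(√50)) = 3*(-203)*(3 + 2*√(5*√2)) = 3*(-203)*(3 + 2*(2^(¼)*√5)) = 3*(-203)*(3 + 2*2^(¼)*√5) = -1827 - 1218*2^(¼)*√5 ≈ -5065.8)
h - ((z + 16371) - 6144) = (-1827 - 1218*2^(¼)*√5) - ((16601 + 16371) - 6144) = (-1827 - 1218*2^(¼)*√5) - (32972 - 6144) = (-1827 - 1218*2^(¼)*√5) - 1*26828 = (-1827 - 1218*2^(¼)*√5) - 26828 = -28655 - 1218*2^(¼)*√5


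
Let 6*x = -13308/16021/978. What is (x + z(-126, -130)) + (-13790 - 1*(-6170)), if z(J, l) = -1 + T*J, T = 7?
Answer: -66614790416/7834269 ≈ -8503.0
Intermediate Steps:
z(J, l) = -1 + 7*J
x = -1109/7834269 (x = (-13308/16021/978)/6 = (-13308*1/16021*(1/978))/6 = (-13308/16021*1/978)/6 = (1/6)*(-2218/2611423) = -1109/7834269 ≈ -0.00014156)
(x + z(-126, -130)) + (-13790 - 1*(-6170)) = (-1109/7834269 + (-1 + 7*(-126))) + (-13790 - 1*(-6170)) = (-1109/7834269 + (-1 - 882)) + (-13790 + 6170) = (-1109/7834269 - 883) - 7620 = -6917660636/7834269 - 7620 = -66614790416/7834269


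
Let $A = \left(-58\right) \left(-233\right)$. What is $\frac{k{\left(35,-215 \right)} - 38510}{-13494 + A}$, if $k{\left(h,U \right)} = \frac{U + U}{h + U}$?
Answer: $- \frac{693137}{360} \approx -1925.4$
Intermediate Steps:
$A = 13514$
$k{\left(h,U \right)} = \frac{2 U}{U + h}$
$\frac{k{\left(35,-215 \right)} - 38510}{-13494 + A} = \frac{2 \left(-215\right) \frac{1}{-215 + 35} - 38510}{-13494 + 13514} = \frac{2 \left(-215\right) \frac{1}{-180} - 38510}{20} = \left(2 \left(-215\right) \left(- \frac{1}{180}\right) - 38510\right) \frac{1}{20} = \left(\frac{43}{18} - 38510\right) \frac{1}{20} = \left(- \frac{693137}{18}\right) \frac{1}{20} = - \frac{693137}{360}$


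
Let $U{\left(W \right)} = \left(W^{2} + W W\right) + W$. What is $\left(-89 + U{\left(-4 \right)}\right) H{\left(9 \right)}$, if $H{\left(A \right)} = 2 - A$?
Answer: $427$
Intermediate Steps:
$U{\left(W \right)} = W + 2 W^{2}$ ($U{\left(W \right)} = \left(W^{2} + W^{2}\right) + W = 2 W^{2} + W = W + 2 W^{2}$)
$\left(-89 + U{\left(-4 \right)}\right) H{\left(9 \right)} = \left(-89 - 4 \left(1 + 2 \left(-4\right)\right)\right) \left(2 - 9\right) = \left(-89 - 4 \left(1 - 8\right)\right) \left(2 - 9\right) = \left(-89 - -28\right) \left(-7\right) = \left(-89 + 28\right) \left(-7\right) = \left(-61\right) \left(-7\right) = 427$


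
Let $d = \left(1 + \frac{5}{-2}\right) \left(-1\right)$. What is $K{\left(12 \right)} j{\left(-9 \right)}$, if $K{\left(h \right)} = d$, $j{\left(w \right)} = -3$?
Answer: $- \frac{9}{2} \approx -4.5$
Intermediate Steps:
$d = \frac{3}{2}$ ($d = \left(1 + 5 \left(- \frac{1}{2}\right)\right) \left(-1\right) = \left(1 - \frac{5}{2}\right) \left(-1\right) = \left(- \frac{3}{2}\right) \left(-1\right) = \frac{3}{2} \approx 1.5$)
$K{\left(h \right)} = \frac{3}{2}$
$K{\left(12 \right)} j{\left(-9 \right)} = \frac{3}{2} \left(-3\right) = - \frac{9}{2}$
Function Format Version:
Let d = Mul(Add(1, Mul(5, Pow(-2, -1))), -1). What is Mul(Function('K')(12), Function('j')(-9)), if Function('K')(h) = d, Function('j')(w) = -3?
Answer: Rational(-9, 2) ≈ -4.5000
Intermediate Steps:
d = Rational(3, 2) (d = Mul(Add(1, Mul(5, Rational(-1, 2))), -1) = Mul(Add(1, Rational(-5, 2)), -1) = Mul(Rational(-3, 2), -1) = Rational(3, 2) ≈ 1.5000)
Function('K')(h) = Rational(3, 2)
Mul(Function('K')(12), Function('j')(-9)) = Mul(Rational(3, 2), -3) = Rational(-9, 2)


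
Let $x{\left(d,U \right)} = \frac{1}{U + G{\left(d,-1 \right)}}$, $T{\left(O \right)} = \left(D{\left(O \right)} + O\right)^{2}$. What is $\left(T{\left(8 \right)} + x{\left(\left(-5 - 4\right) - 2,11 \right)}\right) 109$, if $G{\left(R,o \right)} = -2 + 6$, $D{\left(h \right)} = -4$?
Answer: $\frac{26269}{15} \approx 1751.3$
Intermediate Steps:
$G{\left(R,o \right)} = 4$
$T{\left(O \right)} = \left(-4 + O\right)^{2}$
$x{\left(d,U \right)} = \frac{1}{4 + U}$ ($x{\left(d,U \right)} = \frac{1}{U + 4} = \frac{1}{4 + U}$)
$\left(T{\left(8 \right)} + x{\left(\left(-5 - 4\right) - 2,11 \right)}\right) 109 = \left(\left(-4 + 8\right)^{2} + \frac{1}{4 + 11}\right) 109 = \left(4^{2} + \frac{1}{15}\right) 109 = \left(16 + \frac{1}{15}\right) 109 = \frac{241}{15} \cdot 109 = \frac{26269}{15}$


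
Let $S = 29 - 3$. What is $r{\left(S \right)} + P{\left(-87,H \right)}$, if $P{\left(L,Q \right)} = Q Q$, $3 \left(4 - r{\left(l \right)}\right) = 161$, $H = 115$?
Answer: $\frac{39526}{3} \approx 13175.0$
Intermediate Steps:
$S = 26$
$r{\left(l \right)} = - \frac{149}{3}$ ($r{\left(l \right)} = 4 - \frac{161}{3} = - \frac{149}{3}$)
$P{\left(L,Q \right)} = Q^{2}$
$r{\left(S \right)} + P{\left(-87,H \right)} = - \frac{149}{3} + 115^{2} = - \frac{149}{3} + 13225 = \frac{39526}{3}$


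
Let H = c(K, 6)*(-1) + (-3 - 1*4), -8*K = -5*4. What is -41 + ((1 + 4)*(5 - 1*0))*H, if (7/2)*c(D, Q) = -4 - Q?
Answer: -1012/7 ≈ -144.57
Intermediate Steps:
K = 5/2 (K = -(-5)*4/8 = -⅛*(-20) = 5/2 ≈ 2.5000)
c(D, Q) = -8/7 - 2*Q/7 (c(D, Q) = 2*(-4 - Q)/7 = -8/7 - 2*Q/7)
H = -29/7 (H = (-8/7 - 2/7*6)*(-1) + (-3 - 1*4) = (-8/7 - 12/7)*(-1) + (-3 - 4) = -20/7*(-1) - 7 = 20/7 - 7 = -29/7 ≈ -4.1429)
-41 + ((1 + 4)*(5 - 1*0))*H = -41 + ((1 + 4)*(5 - 1*0))*(-29/7) = -41 + (5*(5 + 0))*(-29/7) = -41 + (5*5)*(-29/7) = -41 + 25*(-29/7) = -41 - 725/7 = -1012/7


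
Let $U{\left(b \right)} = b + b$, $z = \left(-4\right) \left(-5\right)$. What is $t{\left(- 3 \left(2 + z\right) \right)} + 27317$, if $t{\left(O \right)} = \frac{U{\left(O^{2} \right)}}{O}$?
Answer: $27185$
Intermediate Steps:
$z = 20$
$U{\left(b \right)} = 2 b$
$t{\left(O \right)} = 2 O$ ($t{\left(O \right)} = \frac{2 O^{2}}{O} = 2 O$)
$t{\left(- 3 \left(2 + z\right) \right)} + 27317 = 2 \left(- 3 \left(2 + 20\right)\right) + 27317 = 2 \left(\left(-3\right) 22\right) + 27317 = 2 \left(-66\right) + 27317 = -132 + 27317 = 27185$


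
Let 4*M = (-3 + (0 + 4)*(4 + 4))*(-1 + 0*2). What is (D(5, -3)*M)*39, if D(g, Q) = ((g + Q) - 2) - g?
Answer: 5655/4 ≈ 1413.8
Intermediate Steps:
D(g, Q) = -2 + Q (D(g, Q) = ((Q + g) - 2) - g = (-2 + Q + g) - g = -2 + Q)
M = -29/4 (M = ((-3 + (0 + 4)*(4 + 4))*(-1 + 0*2))/4 = ((-3 + 4*8)*(-1 + 0))/4 = ((-3 + 32)*(-1))/4 = (29*(-1))/4 = (1/4)*(-29) = -29/4 ≈ -7.2500)
(D(5, -3)*M)*39 = ((-2 - 3)*(-29/4))*39 = -5*(-29/4)*39 = (145/4)*39 = 5655/4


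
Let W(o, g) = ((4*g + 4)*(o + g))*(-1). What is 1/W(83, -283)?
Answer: -1/225600 ≈ -4.4326e-6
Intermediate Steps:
W(o, g) = -(4 + 4*g)*(g + o) (W(o, g) = ((4 + 4*g)*(g + o))*(-1) = -(4 + 4*g)*(g + o))
1/W(83, -283) = 1/(-4*(-283) - 4*83 - 4*(-283)² - 4*(-283)*83) = 1/(1132 - 332 - 4*80089 + 93956) = 1/(1132 - 332 - 320356 + 93956) = 1/(-225600) = -1/225600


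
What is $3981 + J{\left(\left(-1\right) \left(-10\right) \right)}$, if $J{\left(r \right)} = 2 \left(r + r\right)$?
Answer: $4021$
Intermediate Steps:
$J{\left(r \right)} = 4 r$ ($J{\left(r \right)} = 2 \cdot 2 r = 4 r$)
$3981 + J{\left(\left(-1\right) \left(-10\right) \right)} = 3981 + 4 \left(\left(-1\right) \left(-10\right)\right) = 3981 + 4 \cdot 10 = 3981 + 40 = 4021$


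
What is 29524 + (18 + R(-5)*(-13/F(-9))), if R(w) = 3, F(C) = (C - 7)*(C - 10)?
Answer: 8980729/304 ≈ 29542.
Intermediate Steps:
F(C) = (-10 + C)*(-7 + C) (F(C) = (-7 + C)*(-10 + C) = (-10 + C)*(-7 + C))
29524 + (18 + R(-5)*(-13/F(-9))) = 29524 + (18 + 3*(-13/(70 + (-9)**2 - 17*(-9)))) = 29524 + (18 + 3*(-13/(70 + 81 + 153))) = 29524 + (18 + 3*(-13/304)) = 29524 + (18 - 39/304) = 29524 + 5433/304 = 8980729/304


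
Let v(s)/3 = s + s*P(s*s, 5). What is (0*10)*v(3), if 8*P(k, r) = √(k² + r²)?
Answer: 0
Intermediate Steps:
P(k, r) = √(k² + r²)/8
v(s) = 3*s + 3*s*√(25 + s⁴)/8 (v(s) = 3*(s + s*(√((s*s)² + 5²)/8)) = 3*(s + s*(√((s²)² + 25)/8)) = 3*(s + s*(√(s⁴ + 25)/8)) = 3*(s + s*(√(25 + s⁴)/8)) = 3*(s + s*√(25 + s⁴)/8) = 3*s + 3*s*√(25 + s⁴)/8)
(0*10)*v(3) = (0*10)*((3/8)*3*(8 + √(25 + 3⁴))) = 0*((3/8)*3*(8 + √(25 + 81))) = 0*((3/8)*3*(8 + √106)) = 0*(9 + 9*√106/8) = 0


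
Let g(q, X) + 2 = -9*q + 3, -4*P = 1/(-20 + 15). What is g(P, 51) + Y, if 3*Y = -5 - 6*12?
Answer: -1507/60 ≈ -25.117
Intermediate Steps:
Y = -77/3 (Y = (-5 - 6*12)/3 = (-5 - 72)/3 = (1/3)*(-77) = -77/3 ≈ -25.667)
P = 1/20 (P = -1/(4*(-20 + 15)) = -1/4/(-5) = -1/4*(-1/5) = 1/20 ≈ 0.050000)
g(q, X) = 1 - 9*q (g(q, X) = -2 + (-9*q + 3) = -2 + (3 - 9*q) = 1 - 9*q)
g(P, 51) + Y = (1 - 9*1/20) - 77/3 = (1 - 9/20) - 77/3 = 11/20 - 77/3 = -1507/60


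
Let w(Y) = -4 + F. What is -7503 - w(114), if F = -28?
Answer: -7471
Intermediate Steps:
w(Y) = -32 (w(Y) = -4 - 28 = -32)
-7503 - w(114) = -7503 - 1*(-32) = -7503 + 32 = -7471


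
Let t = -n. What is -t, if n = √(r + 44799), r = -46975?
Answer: 8*I*√34 ≈ 46.648*I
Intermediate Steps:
n = 8*I*√34 (n = √(-46975 + 44799) = √(-2176) = 8*I*√34 ≈ 46.648*I)
t = -8*I*√34 ≈ -46.648*I
-t = -(-8)*I*√34 = 8*I*√34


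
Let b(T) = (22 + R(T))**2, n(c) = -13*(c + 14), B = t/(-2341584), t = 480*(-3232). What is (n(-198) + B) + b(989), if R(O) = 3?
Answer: 1457531/483 ≈ 3017.7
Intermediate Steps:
t = -1551360
B = 320/483 (B = -1551360/(-2341584) = -1551360*(-1/2341584) = 320/483 ≈ 0.66253)
n(c) = -182 - 13*c (n(c) = -13*(14 + c) = -182 - 13*c)
b(T) = 625 (b(T) = (22 + 3)**2 = 25**2 = 625)
(n(-198) + B) + b(989) = ((-182 - 13*(-198)) + 320/483) + 625 = ((-182 + 2574) + 320/483) + 625 = (2392 + 320/483) + 625 = 1155656/483 + 625 = 1457531/483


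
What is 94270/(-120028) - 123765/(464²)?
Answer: -8787804835/6460387072 ≈ -1.3603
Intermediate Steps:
94270/(-120028) - 123765/(464²) = 94270*(-1/120028) - 123765/215296 = -47135/60014 - 123765*1/215296 = -47135/60014 - 123765/215296 = -8787804835/6460387072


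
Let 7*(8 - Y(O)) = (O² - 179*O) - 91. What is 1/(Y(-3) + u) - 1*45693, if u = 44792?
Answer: -2044076354/44735 ≈ -45693.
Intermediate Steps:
Y(O) = 21 - O²/7 + 179*O/7 (Y(O) = 8 - ((O² - 179*O) - 91)/7 = 8 - (-91 + O² - 179*O)/7 = 8 + (13 - O²/7 + 179*O/7) = 21 - O²/7 + 179*O/7)
1/(Y(-3) + u) - 1*45693 = 1/((21 - ⅐*(-3)² + (179/7)*(-3)) + 44792) - 1*45693 = 1/((21 - ⅐*9 - 537/7) + 44792) - 45693 = 1/((21 - 9/7 - 537/7) + 44792) - 45693 = 1/(-57 + 44792) - 45693 = 1/44735 - 45693 = -2044076354/44735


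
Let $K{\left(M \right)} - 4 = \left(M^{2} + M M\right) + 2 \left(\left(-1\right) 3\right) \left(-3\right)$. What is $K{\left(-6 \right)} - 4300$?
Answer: $-4206$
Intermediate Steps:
$K{\left(M \right)} = 22 + 2 M^{2}$ ($K{\left(M \right)} = 4 + \left(\left(M^{2} + M M\right) + 2 \left(\left(-1\right) 3\right) \left(-3\right)\right) = 4 + \left(\left(M^{2} + M^{2}\right) + 2 \left(-3\right) \left(-3\right)\right) = 4 + \left(2 M^{2} - -18\right) = 4 + \left(2 M^{2} + 18\right) = 4 + \left(18 + 2 M^{2}\right) = 22 + 2 M^{2}$)
$K{\left(-6 \right)} - 4300 = \left(22 + 2 \left(-6\right)^{2}\right) - 4300 = \left(22 + 2 \cdot 36\right) - 4300 = \left(22 + 72\right) - 4300 = 94 - 4300 = -4206$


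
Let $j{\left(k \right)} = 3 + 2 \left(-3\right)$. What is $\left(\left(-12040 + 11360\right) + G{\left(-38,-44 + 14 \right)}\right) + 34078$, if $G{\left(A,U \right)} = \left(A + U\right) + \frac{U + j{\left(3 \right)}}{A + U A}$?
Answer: $\frac{36729627}{1102} \approx 33330.0$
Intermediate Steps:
$j{\left(k \right)} = -3$ ($j{\left(k \right)} = 3 - 6 = -3$)
$G{\left(A,U \right)} = A + U + \frac{-3 + U}{A + A U}$ ($G{\left(A,U \right)} = \left(A + U\right) + \frac{U - 3}{A + U A} = \left(A + U\right) + \frac{-3 + U}{A + A U} = A + U + \frac{-3 + U}{A + A U}$)
$\left(\left(-12040 + 11360\right) + G{\left(-38,-44 + 14 \right)}\right) + 34078 = \left(\left(-12040 + 11360\right) + \frac{-3 + \left(-44 + 14\right) + \left(-38\right)^{2} - 38 \left(-44 + 14\right) - 38 \left(-44 + 14\right)^{2} + \left(-44 + 14\right) \left(-38\right)^{2}}{\left(-38\right) \left(1 + \left(-44 + 14\right)\right)}\right) + 34078 = \left(-680 - \frac{-3 - 30 + 1444 - -1140 - 38 \left(-30\right)^{2} - 43320}{38 \left(1 - 30\right)}\right) + 34078 = \left(-680 - \frac{-3 - 30 + 1444 + 1140 - 34200 - 43320}{38 \left(-29\right)}\right) + 34078 = \left(-680 - - \frac{-3 - 30 + 1444 + 1140 - 34200 - 43320}{1102}\right) + 34078 = \left(-680 - \left(- \frac{1}{1102}\right) \left(-74969\right)\right) + 34078 = \left(-680 - \frac{74969}{1102}\right) + 34078 = - \frac{824329}{1102} + 34078 = \frac{36729627}{1102}$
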